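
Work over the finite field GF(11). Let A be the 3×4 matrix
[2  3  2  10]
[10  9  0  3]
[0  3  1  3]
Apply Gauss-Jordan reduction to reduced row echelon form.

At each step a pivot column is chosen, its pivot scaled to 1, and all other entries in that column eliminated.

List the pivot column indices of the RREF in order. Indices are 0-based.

pivot columns: 0, 1, 2

[1] R0 /= 2  ⇒  (1, 7, 1, 5)
     R1 -= 10·R0  ⇒  (0, 5, 1, 8)
[2] R1 /= 5  ⇒  (0, 1, 9, 6)
     R0 -= 7·R1  ⇒  (1, 0, 4, 7)
     R2 -= 3·R1  ⇒  (0, 0, 7, 7)
[3] R2 /= 7  ⇒  (0, 0, 1, 1)
     R0 -= 4·R2  ⇒  (1, 0, 0, 3)
     R1 -= 9·R2  ⇒  (0, 1, 0, 8)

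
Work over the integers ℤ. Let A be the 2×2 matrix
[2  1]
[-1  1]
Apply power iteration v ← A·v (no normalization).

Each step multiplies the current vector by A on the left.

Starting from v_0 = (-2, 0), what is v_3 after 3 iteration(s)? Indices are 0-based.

v_3 = (-6, 12)

v_0 = (-2, 0).
v_1 = A·v_0 = (-4, 2).
v_2 = A·v_1 = (-6, 6).
v_3 = A·v_2 = (-6, 12).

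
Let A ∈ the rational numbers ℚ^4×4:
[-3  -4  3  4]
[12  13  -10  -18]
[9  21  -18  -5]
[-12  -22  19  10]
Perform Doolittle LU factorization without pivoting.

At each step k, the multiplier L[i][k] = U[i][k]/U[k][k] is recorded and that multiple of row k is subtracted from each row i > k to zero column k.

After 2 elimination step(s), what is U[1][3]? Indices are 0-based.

[col 0] pivot -3
  R1 -= -4*R0 → (0, -3, 2, -2)  (L[1][0] := -4)
  R2 -= -3*R0 → (0, 9, -9, 7)  (L[2][0] := -3)
  R3 -= 4*R0 → (0, -6, 7, -6)  (L[3][0] := 4)
[col 1] pivot -3
  R2 -= -3*R1 → (0, 0, -3, 1)  (L[2][1] := -3)
  R3 -= 2*R1 → (0, 0, 3, -2)  (L[3][1] := 2)

U[1][3] = -2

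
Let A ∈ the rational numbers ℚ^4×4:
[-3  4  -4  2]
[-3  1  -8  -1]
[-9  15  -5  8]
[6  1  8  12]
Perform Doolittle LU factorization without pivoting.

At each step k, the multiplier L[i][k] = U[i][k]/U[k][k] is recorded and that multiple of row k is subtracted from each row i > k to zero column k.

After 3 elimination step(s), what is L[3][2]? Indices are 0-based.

[col 0] pivot -3
  R1 -= 1*R0 → (0, -3, -4, -3)  (L[1][0] := 1)
  R2 -= 3*R0 → (0, 3, 7, 2)  (L[2][0] := 3)
  R3 -= -2*R0 → (0, 9, 0, 16)  (L[3][0] := -2)
[col 1] pivot -3
  R2 -= -1*R1 → (0, 0, 3, -1)  (L[2][1] := -1)
  R3 -= -3*R1 → (0, 0, -12, 7)  (L[3][1] := -3)
[col 2] pivot 3
  R3 -= -4*R2 → (0, 0, 0, 3)  (L[3][2] := -4)

L[3][2] = -4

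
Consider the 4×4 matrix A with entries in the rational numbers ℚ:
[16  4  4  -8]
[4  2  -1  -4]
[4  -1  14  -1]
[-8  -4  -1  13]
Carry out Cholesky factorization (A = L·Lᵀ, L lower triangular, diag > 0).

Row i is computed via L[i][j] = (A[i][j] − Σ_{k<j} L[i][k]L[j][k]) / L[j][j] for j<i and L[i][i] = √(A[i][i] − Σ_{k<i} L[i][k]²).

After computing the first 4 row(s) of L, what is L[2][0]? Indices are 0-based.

L[2][0] = 1

Step 1: L[0][0] = √(16) = 4.
  L[1][0] = (4) / L[0][0] = 1.
Step 2: L[1][1] = √(1) = 1.
  L[2][0] = (4) / L[0][0] = 1.
  L[2][1] = (-2) / L[1][1] = -2.
Step 3: L[2][2] = √(9) = 3.
  L[3][0] = (-8) / L[0][0] = -2.
  L[3][1] = (-2) / L[1][1] = -2.
  L[3][2] = (-3) / L[2][2] = -1.
Step 4: L[3][3] = √(4) = 2.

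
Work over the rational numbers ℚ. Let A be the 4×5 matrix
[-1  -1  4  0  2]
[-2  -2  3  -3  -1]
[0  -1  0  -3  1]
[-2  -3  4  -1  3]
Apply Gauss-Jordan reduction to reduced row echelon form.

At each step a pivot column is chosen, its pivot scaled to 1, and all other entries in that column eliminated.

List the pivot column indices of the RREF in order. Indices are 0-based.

pivot columns: 0, 1, 2, 3

step 1: normalize row 0 (÷-1) = (1, 1, -4, 0, -2)
  row 1: subtract -2×row0 = (0, 0, -5, -3, -5)
  row 3: subtract -2×row0 = (0, -1, -4, -1, -1)
step 2: exchange rows 1,2
step 2: normalize row 1 (÷-1) = (0, 1, 0, 3, -1)
  row 0: subtract 1×row1 = (1, 0, -4, -3, -1)
  row 3: subtract -1×row1 = (0, 0, -4, 2, -2)
step 3: normalize row 2 (÷-5) = (0, 0, 1, 3/5, 1)
  row 0: subtract -4×row2 = (1, 0, 0, -3/5, 3)
  row 3: subtract -4×row2 = (0, 0, 0, 22/5, 2)
step 4: normalize row 3 (÷22/5) = (0, 0, 0, 1, 5/11)
  row 0: subtract -3/5×row3 = (1, 0, 0, 0, 36/11)
  row 1: subtract 3×row3 = (0, 1, 0, 0, -26/11)
  row 2: subtract 3/5×row3 = (0, 0, 1, 0, 8/11)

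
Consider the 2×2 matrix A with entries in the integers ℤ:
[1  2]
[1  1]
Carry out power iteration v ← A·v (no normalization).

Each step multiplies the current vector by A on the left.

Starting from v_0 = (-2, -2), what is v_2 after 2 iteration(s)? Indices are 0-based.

v_0 = (-2, -2).
v_1 = A·v_0 = (-6, -4).
v_2 = A·v_1 = (-14, -10).

v_2 = (-14, -10)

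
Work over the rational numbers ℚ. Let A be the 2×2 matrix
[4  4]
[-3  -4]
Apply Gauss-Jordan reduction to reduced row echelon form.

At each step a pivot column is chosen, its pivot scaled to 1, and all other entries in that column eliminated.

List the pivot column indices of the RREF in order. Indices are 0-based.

pivot columns: 0, 1

pivot(0,0)=4: scale R0 → (1, 1)
  clear (1,0): R1 −= (-3)R0 → (0, -1)
pivot(1,1)=-1: scale R1 → (0, 1)
  clear (0,1): R0 −= (1)R1 → (1, 0)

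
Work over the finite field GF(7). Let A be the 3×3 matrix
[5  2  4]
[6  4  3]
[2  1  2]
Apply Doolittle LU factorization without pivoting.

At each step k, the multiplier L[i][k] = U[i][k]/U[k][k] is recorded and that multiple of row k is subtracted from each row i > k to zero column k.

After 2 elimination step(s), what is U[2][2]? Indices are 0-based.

Step 1: pivot at (0,0) is 5.
  row1 ← row1 − (4)·row0  ⇒  L[1][0]=4, U row1=(0, 3, 1)
  row2 ← row2 − (6)·row0  ⇒  L[2][0]=6, U row2=(0, 3, 6)
Step 2: pivot at (1,1) is 3.
  row2 ← row2 − (1)·row1  ⇒  L[2][1]=1, U row2=(0, 0, 5)

U[2][2] = 5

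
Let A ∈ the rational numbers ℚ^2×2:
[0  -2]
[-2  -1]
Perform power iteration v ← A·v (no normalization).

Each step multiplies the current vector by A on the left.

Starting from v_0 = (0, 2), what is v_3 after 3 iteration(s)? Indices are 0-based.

v_0 = (0, 2).
v_1 = A·v_0 = (-4, -2).
v_2 = A·v_1 = (4, 10).
v_3 = A·v_2 = (-20, -18).

v_3 = (-20, -18)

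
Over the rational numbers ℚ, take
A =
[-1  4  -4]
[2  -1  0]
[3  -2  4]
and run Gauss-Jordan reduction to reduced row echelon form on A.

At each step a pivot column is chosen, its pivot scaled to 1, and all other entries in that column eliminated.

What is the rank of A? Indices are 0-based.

pivot(0,0)=-1: scale R0 → (1, -4, 4)
  clear (1,0): R1 −= (2)R0 → (0, 7, -8)
  clear (2,0): R2 −= (3)R0 → (0, 10, -8)
pivot(1,1)=7: scale R1 → (0, 1, -8/7)
  clear (0,1): R0 −= (-4)R1 → (1, 0, -4/7)
  clear (2,1): R2 −= (10)R1 → (0, 0, 24/7)
pivot(2,2)=24/7: scale R2 → (0, 0, 1)
  clear (0,2): R0 −= (-4/7)R2 → (1, 0, 0)
  clear (1,2): R1 −= (-8/7)R2 → (0, 1, 0)

rank = 3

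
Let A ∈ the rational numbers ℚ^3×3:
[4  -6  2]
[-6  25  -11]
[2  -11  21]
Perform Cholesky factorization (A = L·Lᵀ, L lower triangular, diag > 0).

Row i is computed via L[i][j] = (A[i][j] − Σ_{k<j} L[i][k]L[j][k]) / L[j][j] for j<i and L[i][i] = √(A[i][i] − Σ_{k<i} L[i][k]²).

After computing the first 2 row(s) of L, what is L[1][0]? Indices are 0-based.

L[1][0] = -3

Step 1: L[0][0] = √(4) = 2.
  L[1][0] = (-6) / L[0][0] = -3.
Step 2: L[1][1] = √(16) = 4.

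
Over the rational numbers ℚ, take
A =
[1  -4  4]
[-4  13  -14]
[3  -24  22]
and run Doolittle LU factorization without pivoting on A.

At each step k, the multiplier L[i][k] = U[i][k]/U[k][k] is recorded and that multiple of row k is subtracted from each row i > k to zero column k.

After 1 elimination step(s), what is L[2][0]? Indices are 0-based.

L[2][0] = 3

Step 1: pivot at (0,0) is 1.
  row1 ← row1 − (-4)·row0  ⇒  L[1][0]=-4, U row1=(0, -3, 2)
  row2 ← row2 − (3)·row0  ⇒  L[2][0]=3, U row2=(0, -12, 10)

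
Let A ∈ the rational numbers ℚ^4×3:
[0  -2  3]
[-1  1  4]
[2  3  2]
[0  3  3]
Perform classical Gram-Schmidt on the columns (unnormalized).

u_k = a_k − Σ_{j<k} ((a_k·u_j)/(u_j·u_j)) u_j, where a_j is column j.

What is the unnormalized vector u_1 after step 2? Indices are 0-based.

Step 1: u_0 = a_0 = (0, -1, 2, 0).
Step 2: u_1 = a_1 − (1)·u_0 = (-2, 2, 1, 3).

u_1 = (-2, 2, 1, 3)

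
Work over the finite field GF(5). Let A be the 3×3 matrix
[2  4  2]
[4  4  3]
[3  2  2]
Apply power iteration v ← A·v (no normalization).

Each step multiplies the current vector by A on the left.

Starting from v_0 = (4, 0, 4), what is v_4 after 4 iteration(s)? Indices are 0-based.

v_4 = (2, 4, 3)

v_0 = (4, 0, 4).
v_1 = A·v_0 = (1, 3, 0).
v_2 = A·v_1 = (4, 1, 4).
v_3 = A·v_2 = (0, 2, 2).
v_4 = A·v_3 = (2, 4, 3).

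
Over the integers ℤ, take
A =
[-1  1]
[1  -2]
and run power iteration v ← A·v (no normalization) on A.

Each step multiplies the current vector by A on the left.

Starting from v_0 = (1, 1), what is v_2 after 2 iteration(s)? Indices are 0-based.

v_2 = (-1, 2)

v_0 = (1, 1).
v_1 = A·v_0 = (0, -1).
v_2 = A·v_1 = (-1, 2).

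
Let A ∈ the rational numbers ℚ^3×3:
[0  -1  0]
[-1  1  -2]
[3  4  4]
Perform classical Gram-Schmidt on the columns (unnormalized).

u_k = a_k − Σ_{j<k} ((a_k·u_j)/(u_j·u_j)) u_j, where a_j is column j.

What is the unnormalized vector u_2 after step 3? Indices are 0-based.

Step 1: u_0 = a_0 = (0, -1, 3).
Step 2: u_1 = a_1 − (11/10)·u_0 = (-1, 21/10, 7/10).
Step 3: u_2 = a_2 − (7/5)·u_0 − (-14/59)·u_1 = (-14/59, -6/59, -2/59).

u_2 = (-14/59, -6/59, -2/59)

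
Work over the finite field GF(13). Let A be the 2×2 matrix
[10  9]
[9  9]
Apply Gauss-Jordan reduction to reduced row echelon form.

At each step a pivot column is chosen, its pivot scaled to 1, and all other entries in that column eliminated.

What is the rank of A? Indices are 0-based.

step 1: normalize row 0 (÷10) = (1, 10)
  row 1: subtract 9×row0 = (0, 10)
step 2: normalize row 1 (÷10) = (0, 1)
  row 0: subtract 10×row1 = (1, 0)

rank = 2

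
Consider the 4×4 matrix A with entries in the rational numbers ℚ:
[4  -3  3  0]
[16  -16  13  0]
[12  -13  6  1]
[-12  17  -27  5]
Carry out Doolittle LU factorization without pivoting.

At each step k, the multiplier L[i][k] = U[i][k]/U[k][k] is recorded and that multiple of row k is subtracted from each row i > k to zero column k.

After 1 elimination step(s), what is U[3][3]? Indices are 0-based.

[col 0] pivot 4
  R1 -= 4*R0 → (0, -4, 1, 0)  (L[1][0] := 4)
  R2 -= 3*R0 → (0, -4, -3, 1)  (L[2][0] := 3)
  R3 -= -3*R0 → (0, 8, -18, 5)  (L[3][0] := -3)

U[3][3] = 5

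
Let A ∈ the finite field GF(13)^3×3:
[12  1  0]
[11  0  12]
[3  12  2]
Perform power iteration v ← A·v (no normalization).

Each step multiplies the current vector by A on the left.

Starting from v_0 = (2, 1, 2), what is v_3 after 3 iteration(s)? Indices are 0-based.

v_3 = (11, 2, 8)

v_0 = (2, 1, 2).
v_1 = A·v_0 = (12, 7, 9).
v_2 = A·v_1 = (8, 6, 8).
v_3 = A·v_2 = (11, 2, 8).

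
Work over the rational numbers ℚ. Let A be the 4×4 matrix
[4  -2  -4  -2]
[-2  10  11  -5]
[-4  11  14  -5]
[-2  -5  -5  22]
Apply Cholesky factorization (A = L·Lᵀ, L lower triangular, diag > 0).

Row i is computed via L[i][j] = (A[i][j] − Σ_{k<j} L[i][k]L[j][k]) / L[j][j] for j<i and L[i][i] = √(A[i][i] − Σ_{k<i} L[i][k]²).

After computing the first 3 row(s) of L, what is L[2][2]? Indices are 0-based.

L[2][2] = 1

Step 1: L[0][0] = √(4) = 2.
  L[1][0] = (-2) / L[0][0] = -1.
Step 2: L[1][1] = √(9) = 3.
  L[2][0] = (-4) / L[0][0] = -2.
  L[2][1] = (9) / L[1][1] = 3.
Step 3: L[2][2] = √(1) = 1.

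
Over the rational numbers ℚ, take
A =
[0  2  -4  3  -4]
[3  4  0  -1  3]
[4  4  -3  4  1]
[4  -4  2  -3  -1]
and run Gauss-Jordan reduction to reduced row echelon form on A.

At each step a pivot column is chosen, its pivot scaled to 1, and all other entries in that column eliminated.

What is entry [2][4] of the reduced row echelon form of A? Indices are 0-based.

M[2][4] = 311/157

step 1: exchange rows 0,1
step 1: normalize row 0 (÷3) = (1, 4/3, 0, -1/3, 1)
  row 2: subtract 4×row0 = (0, -4/3, -3, 16/3, -3)
  row 3: subtract 4×row0 = (0, -28/3, 2, -5/3, -5)
step 2: normalize row 1 (÷2) = (0, 1, -2, 3/2, -2)
  row 0: subtract 4/3×row1 = (1, 0, 8/3, -7/3, 11/3)
  row 2: subtract -4/3×row1 = (0, 0, -17/3, 22/3, -17/3)
  row 3: subtract -28/3×row1 = (0, 0, -50/3, 37/3, -71/3)
step 3: normalize row 2 (÷-17/3) = (0, 0, 1, -22/17, 1)
  row 0: subtract 8/3×row2 = (1, 0, 0, 19/17, 1)
  row 1: subtract -2×row2 = (0, 1, 0, -37/34, 0)
  row 3: subtract -50/3×row2 = (0, 0, 0, -157/17, -7)
step 4: normalize row 3 (÷-157/17) = (0, 0, 0, 1, 119/157)
  row 0: subtract 19/17×row3 = (1, 0, 0, 0, 24/157)
  row 1: subtract -37/34×row3 = (0, 1, 0, 0, 259/314)
  row 2: subtract -22/17×row3 = (0, 0, 1, 0, 311/157)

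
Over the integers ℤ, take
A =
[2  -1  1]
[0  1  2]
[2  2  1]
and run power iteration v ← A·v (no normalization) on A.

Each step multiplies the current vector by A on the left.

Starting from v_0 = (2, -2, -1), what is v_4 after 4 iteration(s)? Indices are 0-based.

v_4 = (85, 26, 73)

v_0 = (2, -2, -1).
v_1 = A·v_0 = (5, -4, -1).
v_2 = A·v_1 = (13, -6, 1).
v_3 = A·v_2 = (33, -4, 15).
v_4 = A·v_3 = (85, 26, 73).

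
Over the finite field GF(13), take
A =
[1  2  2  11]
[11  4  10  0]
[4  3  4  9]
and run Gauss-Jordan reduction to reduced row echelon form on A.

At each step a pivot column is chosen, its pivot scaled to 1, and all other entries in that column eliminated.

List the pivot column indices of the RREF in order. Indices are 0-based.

pivot columns: 0, 1, 2

[1] R0 /= 1  ⇒  (1, 2, 2, 11)
     R1 -= 11·R0  ⇒  (0, 8, 1, 9)
     R2 -= 4·R0  ⇒  (0, 8, 9, 4)
[2] R1 /= 8  ⇒  (0, 1, 5, 6)
     R0 -= 2·R1  ⇒  (1, 0, 5, 12)
     R2 -= 8·R1  ⇒  (0, 0, 8, 8)
[3] R2 /= 8  ⇒  (0, 0, 1, 1)
     R0 -= 5·R2  ⇒  (1, 0, 0, 7)
     R1 -= 5·R2  ⇒  (0, 1, 0, 1)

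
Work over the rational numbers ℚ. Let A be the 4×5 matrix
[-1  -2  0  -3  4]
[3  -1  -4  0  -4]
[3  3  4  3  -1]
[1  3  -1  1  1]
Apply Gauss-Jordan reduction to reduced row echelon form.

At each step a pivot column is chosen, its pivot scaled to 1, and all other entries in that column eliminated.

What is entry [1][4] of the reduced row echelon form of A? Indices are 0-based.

[1] R0 /= -1  ⇒  (1, 2, 0, 3, -4)
     R1 -= 3·R0  ⇒  (0, -7, -4, -9, 8)
     R2 -= 3·R0  ⇒  (0, -3, 4, -6, 11)
     R3 -= 1·R0  ⇒  (0, 1, -1, -2, 5)
[2] R1 /= -7  ⇒  (0, 1, 4/7, 9/7, -8/7)
     R0 -= 2·R1  ⇒  (1, 0, -8/7, 3/7, -12/7)
     R2 -= -3·R1  ⇒  (0, 0, 40/7, -15/7, 53/7)
     R3 -= 1·R1  ⇒  (0, 0, -11/7, -23/7, 43/7)
[3] R2 /= 40/7  ⇒  (0, 0, 1, -3/8, 53/40)
     R0 -= -8/7·R2  ⇒  (1, 0, 0, 0, -1/5)
     R1 -= 4/7·R2  ⇒  (0, 1, 0, 3/2, -19/10)
     R3 -= -11/7·R2  ⇒  (0, 0, 0, -31/8, 329/40)
[4] R3 /= -31/8  ⇒  (0, 0, 0, 1, -329/155)
     R1 -= 3/2·R3  ⇒  (0, 1, 0, 0, 199/155)
     R2 -= -3/8·R3  ⇒  (0, 0, 1, 0, 82/155)

M[1][4] = 199/155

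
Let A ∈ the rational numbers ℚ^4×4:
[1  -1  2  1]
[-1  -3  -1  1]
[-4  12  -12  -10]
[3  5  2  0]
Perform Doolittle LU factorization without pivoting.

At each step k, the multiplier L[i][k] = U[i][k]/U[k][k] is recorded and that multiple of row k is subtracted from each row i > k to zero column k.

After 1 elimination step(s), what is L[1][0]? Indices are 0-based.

Step 1: pivot at (0,0) is 1.
  row1 ← row1 − (-1)·row0  ⇒  L[1][0]=-1, U row1=(0, -4, 1, 2)
  row2 ← row2 − (-4)·row0  ⇒  L[2][0]=-4, U row2=(0, 8, -4, -6)
  row3 ← row3 − (3)·row0  ⇒  L[3][0]=3, U row3=(0, 8, -4, -3)

L[1][0] = -1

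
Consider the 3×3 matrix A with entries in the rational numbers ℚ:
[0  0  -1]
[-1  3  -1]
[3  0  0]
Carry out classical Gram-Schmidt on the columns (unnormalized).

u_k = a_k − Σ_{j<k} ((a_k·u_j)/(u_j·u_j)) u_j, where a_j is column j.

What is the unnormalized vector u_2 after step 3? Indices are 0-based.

u_2 = (-1, 0, 0)

Step 1: u_0 = a_0 = (0, -1, 3).
Step 2: u_1 = a_1 − (-3/10)·u_0 = (0, 27/10, 9/10).
Step 3: u_2 = a_2 − (1/10)·u_0 − (-1/3)·u_1 = (-1, 0, 0).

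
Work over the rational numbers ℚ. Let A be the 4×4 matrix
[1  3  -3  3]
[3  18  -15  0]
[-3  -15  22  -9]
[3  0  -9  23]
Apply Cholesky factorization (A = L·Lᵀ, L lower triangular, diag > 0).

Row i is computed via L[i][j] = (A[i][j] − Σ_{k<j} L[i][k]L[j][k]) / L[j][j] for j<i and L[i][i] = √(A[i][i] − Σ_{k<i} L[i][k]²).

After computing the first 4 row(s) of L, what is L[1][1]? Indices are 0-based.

L[1][1] = 3

Step 1: L[0][0] = √(1) = 1.
  L[1][0] = (3) / L[0][0] = 3.
Step 2: L[1][1] = √(9) = 3.
  L[2][0] = (-3) / L[0][0] = -3.
  L[2][1] = (-6) / L[1][1] = -2.
Step 3: L[2][2] = √(9) = 3.
  L[3][0] = (3) / L[0][0] = 3.
  L[3][1] = (-9) / L[1][1] = -3.
  L[3][2] = (-6) / L[2][2] = -2.
Step 4: L[3][3] = √(1) = 1.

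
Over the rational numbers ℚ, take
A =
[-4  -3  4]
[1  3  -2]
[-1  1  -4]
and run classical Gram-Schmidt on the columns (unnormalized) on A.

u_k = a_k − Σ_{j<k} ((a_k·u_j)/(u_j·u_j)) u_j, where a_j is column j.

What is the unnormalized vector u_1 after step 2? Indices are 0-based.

Step 1: u_0 = a_0 = (-4, 1, -1).
Step 2: u_1 = a_1 − (7/9)·u_0 = (1/9, 20/9, 16/9).

u_1 = (1/9, 20/9, 16/9)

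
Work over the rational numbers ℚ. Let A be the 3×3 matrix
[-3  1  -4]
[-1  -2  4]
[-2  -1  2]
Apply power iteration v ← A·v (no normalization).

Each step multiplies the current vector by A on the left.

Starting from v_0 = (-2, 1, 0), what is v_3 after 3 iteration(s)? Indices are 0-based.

v_0 = (-2, 1, 0).
v_1 = A·v_0 = (7, 0, 3).
v_2 = A·v_1 = (-33, 5, -8).
v_3 = A·v_2 = (136, -9, 45).

v_3 = (136, -9, 45)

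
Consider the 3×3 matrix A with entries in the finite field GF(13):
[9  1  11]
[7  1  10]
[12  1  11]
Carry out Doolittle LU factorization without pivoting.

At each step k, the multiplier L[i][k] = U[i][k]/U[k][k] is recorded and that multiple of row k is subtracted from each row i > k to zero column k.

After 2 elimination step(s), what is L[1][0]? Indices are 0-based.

[col 0] pivot 9
  R1 -= 8*R0 → (0, 6, 0)  (L[1][0] := 8)
  R2 -= 10*R0 → (0, 4, 5)  (L[2][0] := 10)
[col 1] pivot 6
  R2 -= 5*R1 → (0, 0, 5)  (L[2][1] := 5)

L[1][0] = 8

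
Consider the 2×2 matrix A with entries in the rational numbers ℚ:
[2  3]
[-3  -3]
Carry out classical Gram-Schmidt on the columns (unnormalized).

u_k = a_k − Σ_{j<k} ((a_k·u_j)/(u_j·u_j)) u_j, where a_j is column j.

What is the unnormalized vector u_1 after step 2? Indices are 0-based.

u_1 = (9/13, 6/13)

Step 1: u_0 = a_0 = (2, -3).
Step 2: u_1 = a_1 − (15/13)·u_0 = (9/13, 6/13).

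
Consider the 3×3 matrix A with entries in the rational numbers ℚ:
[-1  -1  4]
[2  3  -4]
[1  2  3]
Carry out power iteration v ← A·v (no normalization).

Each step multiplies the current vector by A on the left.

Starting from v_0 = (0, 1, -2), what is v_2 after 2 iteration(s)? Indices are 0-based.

v_2 = (-18, 31, 1)

v_0 = (0, 1, -2).
v_1 = A·v_0 = (-9, 11, -4).
v_2 = A·v_1 = (-18, 31, 1).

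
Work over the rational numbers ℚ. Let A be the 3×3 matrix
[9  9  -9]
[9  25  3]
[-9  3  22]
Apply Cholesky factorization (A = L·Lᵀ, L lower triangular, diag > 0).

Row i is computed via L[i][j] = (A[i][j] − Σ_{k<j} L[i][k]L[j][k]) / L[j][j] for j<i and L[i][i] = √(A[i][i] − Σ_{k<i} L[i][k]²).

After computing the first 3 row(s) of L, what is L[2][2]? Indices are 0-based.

Step 1: L[0][0] = √(9) = 3.
  L[1][0] = (9) / L[0][0] = 3.
Step 2: L[1][1] = √(16) = 4.
  L[2][0] = (-9) / L[0][0] = -3.
  L[2][1] = (12) / L[1][1] = 3.
Step 3: L[2][2] = √(4) = 2.

L[2][2] = 2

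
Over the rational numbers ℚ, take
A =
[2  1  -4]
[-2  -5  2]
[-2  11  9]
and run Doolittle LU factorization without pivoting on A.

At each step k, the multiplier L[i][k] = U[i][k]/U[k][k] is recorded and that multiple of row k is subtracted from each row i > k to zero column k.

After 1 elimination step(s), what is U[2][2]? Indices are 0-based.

U[2][2] = 5

k=0: U[0][0]=2
  eliminate (1,0): mult=-1, new row 1: (0, -4, -2); set L[1][0]=-1
  eliminate (2,0): mult=-1, new row 2: (0, 12, 5); set L[2][0]=-1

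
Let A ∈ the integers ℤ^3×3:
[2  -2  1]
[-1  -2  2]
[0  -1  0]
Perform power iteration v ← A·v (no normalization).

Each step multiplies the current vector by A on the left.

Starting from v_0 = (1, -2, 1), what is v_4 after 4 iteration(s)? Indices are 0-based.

v_0 = (1, -2, 1).
v_1 = A·v_0 = (7, 5, 2).
v_2 = A·v_1 = (6, -13, -5).
v_3 = A·v_2 = (33, 10, 13).
v_4 = A·v_3 = (59, -27, -10).

v_4 = (59, -27, -10)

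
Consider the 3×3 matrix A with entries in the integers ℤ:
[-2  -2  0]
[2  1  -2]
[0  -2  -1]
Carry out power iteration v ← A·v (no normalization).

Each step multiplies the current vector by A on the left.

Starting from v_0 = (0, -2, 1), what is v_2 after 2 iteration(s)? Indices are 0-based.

v_2 = (0, -2, 5)

v_0 = (0, -2, 1).
v_1 = A·v_0 = (4, -4, 3).
v_2 = A·v_1 = (0, -2, 5).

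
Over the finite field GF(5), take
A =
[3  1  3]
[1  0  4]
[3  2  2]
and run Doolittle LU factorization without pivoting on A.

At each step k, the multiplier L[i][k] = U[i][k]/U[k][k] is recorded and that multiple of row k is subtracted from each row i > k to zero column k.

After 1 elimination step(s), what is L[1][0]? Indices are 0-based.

L[1][0] = 2

Step 1: pivot at (0,0) is 3.
  row1 ← row1 − (2)·row0  ⇒  L[1][0]=2, U row1=(0, 3, 3)
  row2 ← row2 − (1)·row0  ⇒  L[2][0]=1, U row2=(0, 1, 4)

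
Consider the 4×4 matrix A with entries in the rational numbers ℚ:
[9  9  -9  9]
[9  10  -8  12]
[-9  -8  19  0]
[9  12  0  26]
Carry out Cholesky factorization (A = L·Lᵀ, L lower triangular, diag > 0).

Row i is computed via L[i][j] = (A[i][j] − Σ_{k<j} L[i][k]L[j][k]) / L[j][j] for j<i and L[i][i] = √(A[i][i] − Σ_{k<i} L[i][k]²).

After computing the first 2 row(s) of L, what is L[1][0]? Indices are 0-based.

Step 1: L[0][0] = √(9) = 3.
  L[1][0] = (9) / L[0][0] = 3.
Step 2: L[1][1] = √(1) = 1.

L[1][0] = 3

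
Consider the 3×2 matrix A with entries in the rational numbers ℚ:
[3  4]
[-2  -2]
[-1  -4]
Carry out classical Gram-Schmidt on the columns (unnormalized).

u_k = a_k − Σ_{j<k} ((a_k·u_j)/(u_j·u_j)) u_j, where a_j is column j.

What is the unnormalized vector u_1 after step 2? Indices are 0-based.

u_1 = (-2/7, 6/7, -18/7)

Step 1: u_0 = a_0 = (3, -2, -1).
Step 2: u_1 = a_1 − (10/7)·u_0 = (-2/7, 6/7, -18/7).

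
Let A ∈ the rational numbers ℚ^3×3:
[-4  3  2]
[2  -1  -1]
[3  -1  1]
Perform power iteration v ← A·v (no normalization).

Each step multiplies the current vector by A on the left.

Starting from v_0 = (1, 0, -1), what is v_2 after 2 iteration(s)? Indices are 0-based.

v_2 = (37, -17, -19)

v_0 = (1, 0, -1).
v_1 = A·v_0 = (-6, 3, 2).
v_2 = A·v_1 = (37, -17, -19).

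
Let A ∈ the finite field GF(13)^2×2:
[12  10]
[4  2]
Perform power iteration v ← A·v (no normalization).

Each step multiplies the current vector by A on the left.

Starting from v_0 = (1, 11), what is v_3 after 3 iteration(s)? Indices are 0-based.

v_0 = (1, 11).
v_1 = A·v_0 = (5, 0).
v_2 = A·v_1 = (8, 7).
v_3 = A·v_2 = (10, 7).

v_3 = (10, 7)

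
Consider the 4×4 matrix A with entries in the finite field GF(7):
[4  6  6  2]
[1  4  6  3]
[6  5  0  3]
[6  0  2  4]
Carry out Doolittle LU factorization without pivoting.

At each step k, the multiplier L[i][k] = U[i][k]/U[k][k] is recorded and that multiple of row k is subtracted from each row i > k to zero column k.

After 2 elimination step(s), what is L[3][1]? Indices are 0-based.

L[3][1] = 2

Step 1: pivot at (0,0) is 4.
  row1 ← row1 − (2)·row0  ⇒  L[1][0]=2, U row1=(0, 6, 1, 6)
  row2 ← row2 − (5)·row0  ⇒  L[2][0]=5, U row2=(0, 3, 5, 0)
  row3 ← row3 − (5)·row0  ⇒  L[3][0]=5, U row3=(0, 5, 0, 1)
Step 2: pivot at (1,1) is 6.
  row2 ← row2 − (4)·row1  ⇒  L[2][1]=4, U row2=(0, 0, 1, 4)
  row3 ← row3 − (2)·row1  ⇒  L[3][1]=2, U row3=(0, 0, 5, 3)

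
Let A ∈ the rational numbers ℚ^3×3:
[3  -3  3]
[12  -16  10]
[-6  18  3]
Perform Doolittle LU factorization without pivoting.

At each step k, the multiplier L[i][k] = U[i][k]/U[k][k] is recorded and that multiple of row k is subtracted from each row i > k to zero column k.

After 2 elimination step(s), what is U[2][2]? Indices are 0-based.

[col 0] pivot 3
  R1 -= 4*R0 → (0, -4, -2)  (L[1][0] := 4)
  R2 -= -2*R0 → (0, 12, 9)  (L[2][0] := -2)
[col 1] pivot -4
  R2 -= -3*R1 → (0, 0, 3)  (L[2][1] := -3)

U[2][2] = 3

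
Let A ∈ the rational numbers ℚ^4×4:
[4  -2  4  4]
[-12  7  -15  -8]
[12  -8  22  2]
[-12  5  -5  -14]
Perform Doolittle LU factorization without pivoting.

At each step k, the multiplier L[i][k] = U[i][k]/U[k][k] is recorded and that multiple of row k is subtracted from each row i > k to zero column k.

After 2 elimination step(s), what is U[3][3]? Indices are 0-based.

k=0: U[0][0]=4
  eliminate (1,0): mult=-3, new row 1: (0, 1, -3, 4); set L[1][0]=-3
  eliminate (2,0): mult=3, new row 2: (0, -2, 10, -10); set L[2][0]=3
  eliminate (3,0): mult=-3, new row 3: (0, -1, 7, -2); set L[3][0]=-3
k=1: U[1][1]=1
  eliminate (2,1): mult=-2, new row 2: (0, 0, 4, -2); set L[2][1]=-2
  eliminate (3,1): mult=-1, new row 3: (0, 0, 4, 2); set L[3][1]=-1

U[3][3] = 2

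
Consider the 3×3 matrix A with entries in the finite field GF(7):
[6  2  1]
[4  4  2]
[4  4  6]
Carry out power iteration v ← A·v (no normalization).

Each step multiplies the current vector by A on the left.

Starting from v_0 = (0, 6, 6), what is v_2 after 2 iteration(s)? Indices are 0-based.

v_2 = (2, 0, 2)

v_0 = (0, 6, 6).
v_1 = A·v_0 = (4, 1, 4).
v_2 = A·v_1 = (2, 0, 2).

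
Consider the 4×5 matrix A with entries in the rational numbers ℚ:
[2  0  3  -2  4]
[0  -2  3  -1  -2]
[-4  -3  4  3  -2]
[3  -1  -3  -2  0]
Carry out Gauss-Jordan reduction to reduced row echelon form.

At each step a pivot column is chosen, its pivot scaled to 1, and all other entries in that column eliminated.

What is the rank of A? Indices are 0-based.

pivot(0,0)=2: scale R0 → (1, 0, 3/2, -1, 2)
  clear (2,0): R2 −= (-4)R0 → (0, -3, 10, -1, 6)
  clear (3,0): R3 −= (3)R0 → (0, -1, -15/2, 1, -6)
pivot(1,1)=-2: scale R1 → (0, 1, -3/2, 1/2, 1)
  clear (2,1): R2 −= (-3)R1 → (0, 0, 11/2, 1/2, 9)
  clear (3,1): R3 −= (-1)R1 → (0, 0, -9, 3/2, -5)
pivot(2,2)=11/2: scale R2 → (0, 0, 1, 1/11, 18/11)
  clear (0,2): R0 −= (3/2)R2 → (1, 0, 0, -25/22, -5/11)
  clear (1,2): R1 −= (-3/2)R2 → (0, 1, 0, 7/11, 38/11)
  clear (3,2): R3 −= (-9)R2 → (0, 0, 0, 51/22, 107/11)
pivot(3,3)=51/22: scale R3 → (0, 0, 0, 1, 214/51)
  clear (0,3): R0 −= (-25/22)R3 → (1, 0, 0, 0, 220/51)
  clear (1,3): R1 −= (7/11)R3 → (0, 1, 0, 0, 40/51)
  clear (2,3): R2 −= (1/11)R3 → (0, 0, 1, 0, 64/51)

rank = 4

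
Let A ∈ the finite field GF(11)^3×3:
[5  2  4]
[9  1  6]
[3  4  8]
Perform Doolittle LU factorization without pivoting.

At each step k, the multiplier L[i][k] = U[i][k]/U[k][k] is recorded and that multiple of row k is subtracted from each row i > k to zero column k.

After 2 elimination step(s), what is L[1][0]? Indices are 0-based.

L[1][0] = 4

[col 0] pivot 5
  R1 -= 4*R0 → (0, 4, 1)  (L[1][0] := 4)
  R2 -= 5*R0 → (0, 5, 10)  (L[2][0] := 5)
[col 1] pivot 4
  R2 -= 4*R1 → (0, 0, 6)  (L[2][1] := 4)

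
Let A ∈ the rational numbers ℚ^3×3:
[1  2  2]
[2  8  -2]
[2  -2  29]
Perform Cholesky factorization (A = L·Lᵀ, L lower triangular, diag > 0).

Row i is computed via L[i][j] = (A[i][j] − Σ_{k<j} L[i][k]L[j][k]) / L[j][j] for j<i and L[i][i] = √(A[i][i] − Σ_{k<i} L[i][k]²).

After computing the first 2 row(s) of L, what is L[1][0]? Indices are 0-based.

Step 1: L[0][0] = √(1) = 1.
  L[1][0] = (2) / L[0][0] = 2.
Step 2: L[1][1] = √(4) = 2.

L[1][0] = 2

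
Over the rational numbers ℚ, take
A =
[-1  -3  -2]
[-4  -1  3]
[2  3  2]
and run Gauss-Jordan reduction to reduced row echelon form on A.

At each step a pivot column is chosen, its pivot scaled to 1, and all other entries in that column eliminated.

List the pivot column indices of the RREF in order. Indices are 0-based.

pivot columns: 0, 1, 2

step 1: normalize row 0 (÷-1) = (1, 3, 2)
  row 1: subtract -4×row0 = (0, 11, 11)
  row 2: subtract 2×row0 = (0, -3, -2)
step 2: normalize row 1 (÷11) = (0, 1, 1)
  row 0: subtract 3×row1 = (1, 0, -1)
  row 2: subtract -3×row1 = (0, 0, 1)
step 3: normalize row 2 (÷1) = (0, 0, 1)
  row 0: subtract -1×row2 = (1, 0, 0)
  row 1: subtract 1×row2 = (0, 1, 0)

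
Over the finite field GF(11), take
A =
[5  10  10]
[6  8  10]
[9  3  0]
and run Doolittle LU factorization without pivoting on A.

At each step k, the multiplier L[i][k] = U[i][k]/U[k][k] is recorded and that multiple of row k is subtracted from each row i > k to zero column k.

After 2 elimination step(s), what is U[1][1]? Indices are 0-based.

[col 0] pivot 5
  R1 -= 10*R0 → (0, 7, 9)  (L[1][0] := 10)
  R2 -= 4*R0 → (0, 7, 4)  (L[2][0] := 4)
[col 1] pivot 7
  R2 -= 1*R1 → (0, 0, 6)  (L[2][1] := 1)

U[1][1] = 7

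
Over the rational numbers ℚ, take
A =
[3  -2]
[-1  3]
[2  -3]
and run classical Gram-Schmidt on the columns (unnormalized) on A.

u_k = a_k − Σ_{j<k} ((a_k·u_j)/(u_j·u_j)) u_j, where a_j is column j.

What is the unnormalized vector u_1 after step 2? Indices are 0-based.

Step 1: u_0 = a_0 = (3, -1, 2).
Step 2: u_1 = a_1 − (-15/14)·u_0 = (17/14, 27/14, -6/7).

u_1 = (17/14, 27/14, -6/7)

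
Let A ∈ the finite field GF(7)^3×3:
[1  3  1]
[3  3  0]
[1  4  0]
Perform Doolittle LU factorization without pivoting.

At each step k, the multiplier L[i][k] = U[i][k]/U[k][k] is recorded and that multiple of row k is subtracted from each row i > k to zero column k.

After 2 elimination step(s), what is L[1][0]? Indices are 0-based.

Step 1: pivot at (0,0) is 1.
  row1 ← row1 − (3)·row0  ⇒  L[1][0]=3, U row1=(0, 1, 4)
  row2 ← row2 − (1)·row0  ⇒  L[2][0]=1, U row2=(0, 1, 6)
Step 2: pivot at (1,1) is 1.
  row2 ← row2 − (1)·row1  ⇒  L[2][1]=1, U row2=(0, 0, 2)

L[1][0] = 3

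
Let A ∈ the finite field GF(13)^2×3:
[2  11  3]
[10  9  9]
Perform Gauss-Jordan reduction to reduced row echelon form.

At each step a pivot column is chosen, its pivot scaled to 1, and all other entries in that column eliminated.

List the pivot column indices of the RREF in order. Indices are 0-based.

pivot columns: 0, 1

pivot(0,0)=2: scale R0 → (1, 12, 8)
  clear (1,0): R1 −= (10)R0 → (0, 6, 7)
pivot(1,1)=6: scale R1 → (0, 1, 12)
  clear (0,1): R0 −= (12)R1 → (1, 0, 7)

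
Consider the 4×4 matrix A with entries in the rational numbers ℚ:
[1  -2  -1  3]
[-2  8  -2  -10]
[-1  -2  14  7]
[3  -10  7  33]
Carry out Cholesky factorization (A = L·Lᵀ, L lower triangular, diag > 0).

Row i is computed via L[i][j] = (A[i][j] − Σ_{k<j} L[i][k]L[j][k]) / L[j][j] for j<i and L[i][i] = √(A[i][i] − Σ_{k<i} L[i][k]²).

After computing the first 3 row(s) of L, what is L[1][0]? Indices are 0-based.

L[1][0] = -2

Step 1: L[0][0] = √(1) = 1.
  L[1][0] = (-2) / L[0][0] = -2.
Step 2: L[1][1] = √(4) = 2.
  L[2][0] = (-1) / L[0][0] = -1.
  L[2][1] = (-4) / L[1][1] = -2.
Step 3: L[2][2] = √(9) = 3.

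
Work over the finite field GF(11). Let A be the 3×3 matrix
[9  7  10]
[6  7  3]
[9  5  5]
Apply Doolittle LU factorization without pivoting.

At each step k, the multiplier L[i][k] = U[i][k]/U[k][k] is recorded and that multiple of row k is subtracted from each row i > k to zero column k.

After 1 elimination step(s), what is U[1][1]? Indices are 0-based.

U[1][1] = 6

[col 0] pivot 9
  R1 -= 8*R0 → (0, 6, 0)  (L[1][0] := 8)
  R2 -= 1*R0 → (0, 9, 6)  (L[2][0] := 1)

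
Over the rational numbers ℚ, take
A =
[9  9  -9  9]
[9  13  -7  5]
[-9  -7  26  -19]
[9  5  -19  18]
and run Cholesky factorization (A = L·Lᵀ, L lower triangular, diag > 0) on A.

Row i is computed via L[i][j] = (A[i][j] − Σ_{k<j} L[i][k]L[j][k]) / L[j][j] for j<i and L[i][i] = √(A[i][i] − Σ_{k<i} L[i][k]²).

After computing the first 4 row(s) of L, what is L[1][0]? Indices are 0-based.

Step 1: L[0][0] = √(9) = 3.
  L[1][0] = (9) / L[0][0] = 3.
Step 2: L[1][1] = √(4) = 2.
  L[2][0] = (-9) / L[0][0] = -3.
  L[2][1] = (2) / L[1][1] = 1.
Step 3: L[2][2] = √(16) = 4.
  L[3][0] = (9) / L[0][0] = 3.
  L[3][1] = (-4) / L[1][1] = -2.
  L[3][2] = (-8) / L[2][2] = -2.
Step 4: L[3][3] = √(1) = 1.

L[1][0] = 3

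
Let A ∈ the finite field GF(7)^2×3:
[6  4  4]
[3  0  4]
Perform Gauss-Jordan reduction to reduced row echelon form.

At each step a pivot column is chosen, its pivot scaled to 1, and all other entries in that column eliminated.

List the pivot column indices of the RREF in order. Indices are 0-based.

pivot(0,0)=6: scale R0 → (1, 3, 3)
  clear (1,0): R1 −= (3)R0 → (0, 5, 2)
pivot(1,1)=5: scale R1 → (0, 1, 6)
  clear (0,1): R0 −= (3)R1 → (1, 0, 6)

pivot columns: 0, 1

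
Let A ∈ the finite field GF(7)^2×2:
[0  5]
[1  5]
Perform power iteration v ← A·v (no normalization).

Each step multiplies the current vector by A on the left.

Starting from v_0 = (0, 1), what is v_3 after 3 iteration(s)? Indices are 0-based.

v_0 = (0, 1).
v_1 = A·v_0 = (5, 5).
v_2 = A·v_1 = (4, 2).
v_3 = A·v_2 = (3, 0).

v_3 = (3, 0)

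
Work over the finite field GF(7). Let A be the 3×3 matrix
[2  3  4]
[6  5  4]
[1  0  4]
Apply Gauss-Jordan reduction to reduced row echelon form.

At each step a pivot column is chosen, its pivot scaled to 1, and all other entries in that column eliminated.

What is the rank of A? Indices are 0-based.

rank = 3

pivot(0,0)=2: scale R0 → (1, 5, 2)
  clear (1,0): R1 −= (6)R0 → (0, 3, 6)
  clear (2,0): R2 −= (1)R0 → (0, 2, 2)
pivot(1,1)=3: scale R1 → (0, 1, 2)
  clear (0,1): R0 −= (5)R1 → (1, 0, 6)
  clear (2,1): R2 −= (2)R1 → (0, 0, 5)
pivot(2,2)=5: scale R2 → (0, 0, 1)
  clear (0,2): R0 −= (6)R2 → (1, 0, 0)
  clear (1,2): R1 −= (2)R2 → (0, 1, 0)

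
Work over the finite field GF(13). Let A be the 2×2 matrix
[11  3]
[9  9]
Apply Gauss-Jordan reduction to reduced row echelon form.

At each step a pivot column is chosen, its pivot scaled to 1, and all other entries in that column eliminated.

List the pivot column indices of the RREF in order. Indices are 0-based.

pivot columns: 0, 1

step 1: normalize row 0 (÷11) = (1, 5)
  row 1: subtract 9×row0 = (0, 3)
step 2: normalize row 1 (÷3) = (0, 1)
  row 0: subtract 5×row1 = (1, 0)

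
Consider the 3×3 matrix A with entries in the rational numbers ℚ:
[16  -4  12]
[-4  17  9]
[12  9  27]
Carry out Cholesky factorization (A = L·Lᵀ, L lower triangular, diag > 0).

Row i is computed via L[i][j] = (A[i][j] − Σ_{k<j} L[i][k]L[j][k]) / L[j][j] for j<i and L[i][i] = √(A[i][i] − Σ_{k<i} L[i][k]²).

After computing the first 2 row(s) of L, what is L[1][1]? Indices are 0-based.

L[1][1] = 4

Step 1: L[0][0] = √(16) = 4.
  L[1][0] = (-4) / L[0][0] = -1.
Step 2: L[1][1] = √(16) = 4.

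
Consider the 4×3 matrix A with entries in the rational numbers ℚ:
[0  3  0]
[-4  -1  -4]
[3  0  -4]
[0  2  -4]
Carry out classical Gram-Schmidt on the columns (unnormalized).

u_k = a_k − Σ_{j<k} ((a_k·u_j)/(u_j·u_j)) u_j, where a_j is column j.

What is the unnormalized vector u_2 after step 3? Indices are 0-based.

Step 1: u_0 = a_0 = (0, -4, 3, 0).
Step 2: u_1 = a_1 − (4/25)·u_0 = (3, -9/25, -12/25, 2).
Step 3: u_2 = a_2 − (4/25)·u_0 − (-58/167)·u_1 = (174/167, -582/167, -776/167, -552/167).

u_2 = (174/167, -582/167, -776/167, -552/167)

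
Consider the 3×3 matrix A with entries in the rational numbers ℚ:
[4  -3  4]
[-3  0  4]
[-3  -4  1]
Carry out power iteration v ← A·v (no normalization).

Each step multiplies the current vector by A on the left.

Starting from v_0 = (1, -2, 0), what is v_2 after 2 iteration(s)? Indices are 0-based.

v_0 = (1, -2, 0).
v_1 = A·v_0 = (10, -3, 5).
v_2 = A·v_1 = (69, -10, -13).

v_2 = (69, -10, -13)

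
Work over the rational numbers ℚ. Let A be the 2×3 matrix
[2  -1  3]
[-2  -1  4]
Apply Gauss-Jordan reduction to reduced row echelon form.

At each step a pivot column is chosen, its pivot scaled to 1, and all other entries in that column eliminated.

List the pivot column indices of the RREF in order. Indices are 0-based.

pivot columns: 0, 1

step 1: normalize row 0 (÷2) = (1, -1/2, 3/2)
  row 1: subtract -2×row0 = (0, -2, 7)
step 2: normalize row 1 (÷-2) = (0, 1, -7/2)
  row 0: subtract -1/2×row1 = (1, 0, -1/4)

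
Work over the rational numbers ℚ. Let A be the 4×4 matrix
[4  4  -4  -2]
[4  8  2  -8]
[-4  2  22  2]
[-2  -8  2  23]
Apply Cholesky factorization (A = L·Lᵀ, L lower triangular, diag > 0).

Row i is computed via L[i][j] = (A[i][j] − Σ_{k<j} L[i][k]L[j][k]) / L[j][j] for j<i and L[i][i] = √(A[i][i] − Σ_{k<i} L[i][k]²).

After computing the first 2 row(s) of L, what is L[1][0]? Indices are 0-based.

L[1][0] = 2

Step 1: L[0][0] = √(4) = 2.
  L[1][0] = (4) / L[0][0] = 2.
Step 2: L[1][1] = √(4) = 2.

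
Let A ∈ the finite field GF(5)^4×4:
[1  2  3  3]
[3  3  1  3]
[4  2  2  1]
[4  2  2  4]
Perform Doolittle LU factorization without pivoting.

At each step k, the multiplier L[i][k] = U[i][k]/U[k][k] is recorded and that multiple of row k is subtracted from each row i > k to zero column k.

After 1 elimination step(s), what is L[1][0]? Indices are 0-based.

k=0: U[0][0]=1
  eliminate (1,0): mult=3, new row 1: (0, 2, 2, 4); set L[1][0]=3
  eliminate (2,0): mult=4, new row 2: (0, 4, 0, 4); set L[2][0]=4
  eliminate (3,0): mult=4, new row 3: (0, 4, 0, 2); set L[3][0]=4

L[1][0] = 3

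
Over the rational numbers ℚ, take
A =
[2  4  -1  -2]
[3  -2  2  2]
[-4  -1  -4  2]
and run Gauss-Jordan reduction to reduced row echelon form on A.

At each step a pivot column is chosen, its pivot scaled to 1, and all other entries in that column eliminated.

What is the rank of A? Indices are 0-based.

rank = 3

step 1: normalize row 0 (÷2) = (1, 2, -1/2, -1)
  row 1: subtract 3×row0 = (0, -8, 7/2, 5)
  row 2: subtract -4×row0 = (0, 7, -6, -2)
step 2: normalize row 1 (÷-8) = (0, 1, -7/16, -5/8)
  row 0: subtract 2×row1 = (1, 0, 3/8, 1/4)
  row 2: subtract 7×row1 = (0, 0, -47/16, 19/8)
step 3: normalize row 2 (÷-47/16) = (0, 0, 1, -38/47)
  row 0: subtract 3/8×row2 = (1, 0, 0, 26/47)
  row 1: subtract -7/16×row2 = (0, 1, 0, -46/47)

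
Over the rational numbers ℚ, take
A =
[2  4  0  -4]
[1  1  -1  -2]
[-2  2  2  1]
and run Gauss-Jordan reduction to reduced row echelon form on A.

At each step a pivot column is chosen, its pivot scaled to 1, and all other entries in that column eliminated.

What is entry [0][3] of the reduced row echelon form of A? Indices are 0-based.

M[0][3] = -1/2

step 1: normalize row 0 (÷2) = (1, 2, 0, -2)
  row 1: subtract 1×row0 = (0, -1, -1, 0)
  row 2: subtract -2×row0 = (0, 6, 2, -3)
step 2: normalize row 1 (÷-1) = (0, 1, 1, 0)
  row 0: subtract 2×row1 = (1, 0, -2, -2)
  row 2: subtract 6×row1 = (0, 0, -4, -3)
step 3: normalize row 2 (÷-4) = (0, 0, 1, 3/4)
  row 0: subtract -2×row2 = (1, 0, 0, -1/2)
  row 1: subtract 1×row2 = (0, 1, 0, -3/4)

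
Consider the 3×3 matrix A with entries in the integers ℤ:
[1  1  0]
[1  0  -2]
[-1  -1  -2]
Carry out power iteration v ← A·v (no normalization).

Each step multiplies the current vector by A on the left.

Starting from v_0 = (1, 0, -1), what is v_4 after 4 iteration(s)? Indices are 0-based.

v_0 = (1, 0, -1).
v_1 = A·v_0 = (1, 3, 1).
v_2 = A·v_1 = (4, -1, -6).
v_3 = A·v_2 = (3, 16, 9).
v_4 = A·v_3 = (19, -15, -37).

v_4 = (19, -15, -37)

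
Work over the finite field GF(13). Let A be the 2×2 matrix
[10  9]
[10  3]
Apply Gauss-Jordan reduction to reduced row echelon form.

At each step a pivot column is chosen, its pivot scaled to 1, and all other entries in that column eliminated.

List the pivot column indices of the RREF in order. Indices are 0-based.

pivot columns: 0, 1

pivot(0,0)=10: scale R0 → (1, 10)
  clear (1,0): R1 −= (10)R0 → (0, 7)
pivot(1,1)=7: scale R1 → (0, 1)
  clear (0,1): R0 −= (10)R1 → (1, 0)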